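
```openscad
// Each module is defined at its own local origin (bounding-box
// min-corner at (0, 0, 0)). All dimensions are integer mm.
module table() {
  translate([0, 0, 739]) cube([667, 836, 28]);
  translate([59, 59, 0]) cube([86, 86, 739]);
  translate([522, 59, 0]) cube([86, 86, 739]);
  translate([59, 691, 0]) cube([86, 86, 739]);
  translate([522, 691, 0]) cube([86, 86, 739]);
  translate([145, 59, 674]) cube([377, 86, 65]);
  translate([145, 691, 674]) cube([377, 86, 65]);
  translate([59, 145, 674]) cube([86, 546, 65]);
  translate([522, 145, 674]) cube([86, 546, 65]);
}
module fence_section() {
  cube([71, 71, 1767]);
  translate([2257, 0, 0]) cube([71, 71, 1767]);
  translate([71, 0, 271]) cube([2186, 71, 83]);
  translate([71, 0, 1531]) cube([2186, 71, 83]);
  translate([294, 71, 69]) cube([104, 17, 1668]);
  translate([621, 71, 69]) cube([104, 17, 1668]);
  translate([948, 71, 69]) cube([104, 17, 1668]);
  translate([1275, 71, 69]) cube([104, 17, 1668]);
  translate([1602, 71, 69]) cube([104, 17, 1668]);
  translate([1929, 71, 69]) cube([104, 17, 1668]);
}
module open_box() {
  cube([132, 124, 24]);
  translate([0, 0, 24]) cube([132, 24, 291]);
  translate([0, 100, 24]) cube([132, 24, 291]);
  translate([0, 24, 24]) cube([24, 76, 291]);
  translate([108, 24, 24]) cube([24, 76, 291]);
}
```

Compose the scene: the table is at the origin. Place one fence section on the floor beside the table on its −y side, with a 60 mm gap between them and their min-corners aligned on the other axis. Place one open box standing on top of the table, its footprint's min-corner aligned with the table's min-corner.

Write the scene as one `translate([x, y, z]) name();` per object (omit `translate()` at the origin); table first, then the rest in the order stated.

table();
translate([0, -148, 0]) fence_section();
translate([0, 0, 767]) open_box();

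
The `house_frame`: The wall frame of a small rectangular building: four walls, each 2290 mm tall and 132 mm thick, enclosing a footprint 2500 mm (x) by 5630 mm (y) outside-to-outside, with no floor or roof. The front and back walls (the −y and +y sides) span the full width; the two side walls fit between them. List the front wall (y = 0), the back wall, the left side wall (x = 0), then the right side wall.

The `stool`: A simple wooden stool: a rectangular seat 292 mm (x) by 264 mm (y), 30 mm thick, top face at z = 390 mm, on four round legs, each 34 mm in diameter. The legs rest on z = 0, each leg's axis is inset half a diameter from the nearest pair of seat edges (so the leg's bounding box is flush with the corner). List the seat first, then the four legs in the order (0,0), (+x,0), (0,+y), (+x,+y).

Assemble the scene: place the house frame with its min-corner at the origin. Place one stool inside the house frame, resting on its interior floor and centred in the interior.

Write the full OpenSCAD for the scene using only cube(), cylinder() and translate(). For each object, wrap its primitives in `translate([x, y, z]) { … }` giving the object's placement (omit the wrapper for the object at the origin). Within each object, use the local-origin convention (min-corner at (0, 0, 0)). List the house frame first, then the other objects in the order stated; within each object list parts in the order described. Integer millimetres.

cube([2500, 132, 2290]);
translate([0, 5498, 0]) cube([2500, 132, 2290]);
translate([0, 132, 0]) cube([132, 5366, 2290]);
translate([2368, 132, 0]) cube([132, 5366, 2290]);
translate([1104, 2683, 0]) {
  translate([0, 0, 360]) cube([292, 264, 30]);
  translate([17, 17, 0]) cylinder(h = 360, r = 17);
  translate([275, 17, 0]) cylinder(h = 360, r = 17);
  translate([17, 247, 0]) cylinder(h = 360, r = 17);
  translate([275, 247, 0]) cylinder(h = 360, r = 17);
}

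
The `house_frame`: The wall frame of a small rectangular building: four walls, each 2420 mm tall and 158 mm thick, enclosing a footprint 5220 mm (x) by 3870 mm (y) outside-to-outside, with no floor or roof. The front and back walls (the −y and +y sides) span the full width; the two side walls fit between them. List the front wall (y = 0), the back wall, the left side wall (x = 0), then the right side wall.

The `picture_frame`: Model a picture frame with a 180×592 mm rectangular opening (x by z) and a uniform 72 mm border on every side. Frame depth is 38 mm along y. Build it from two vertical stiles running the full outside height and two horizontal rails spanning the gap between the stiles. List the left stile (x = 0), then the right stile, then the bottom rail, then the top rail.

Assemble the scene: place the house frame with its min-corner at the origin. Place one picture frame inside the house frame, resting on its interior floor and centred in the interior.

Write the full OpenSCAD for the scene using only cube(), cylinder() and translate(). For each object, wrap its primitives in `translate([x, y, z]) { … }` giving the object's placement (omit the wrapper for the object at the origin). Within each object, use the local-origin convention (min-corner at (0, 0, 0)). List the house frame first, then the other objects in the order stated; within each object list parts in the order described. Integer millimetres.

cube([5220, 158, 2420]);
translate([0, 3712, 0]) cube([5220, 158, 2420]);
translate([0, 158, 0]) cube([158, 3554, 2420]);
translate([5062, 158, 0]) cube([158, 3554, 2420]);
translate([2448, 1916, 0]) {
  cube([72, 38, 736]);
  translate([252, 0, 0]) cube([72, 38, 736]);
  translate([72, 0, 0]) cube([180, 38, 72]);
  translate([72, 0, 664]) cube([180, 38, 72]);
}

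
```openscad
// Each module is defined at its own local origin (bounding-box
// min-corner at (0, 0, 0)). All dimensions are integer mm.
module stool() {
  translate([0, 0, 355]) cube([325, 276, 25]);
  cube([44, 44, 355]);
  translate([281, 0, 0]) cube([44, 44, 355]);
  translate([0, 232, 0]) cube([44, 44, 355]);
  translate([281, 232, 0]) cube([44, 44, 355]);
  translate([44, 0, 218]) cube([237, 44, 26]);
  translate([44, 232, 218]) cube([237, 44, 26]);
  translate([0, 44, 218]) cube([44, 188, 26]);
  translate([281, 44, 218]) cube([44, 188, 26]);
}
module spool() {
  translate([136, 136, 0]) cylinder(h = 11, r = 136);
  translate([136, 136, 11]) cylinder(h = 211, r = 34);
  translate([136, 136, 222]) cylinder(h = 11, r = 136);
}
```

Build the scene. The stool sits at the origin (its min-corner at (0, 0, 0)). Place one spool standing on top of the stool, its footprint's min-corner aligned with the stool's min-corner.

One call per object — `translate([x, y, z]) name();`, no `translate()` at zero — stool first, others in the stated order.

stool();
translate([0, 0, 380]) spool();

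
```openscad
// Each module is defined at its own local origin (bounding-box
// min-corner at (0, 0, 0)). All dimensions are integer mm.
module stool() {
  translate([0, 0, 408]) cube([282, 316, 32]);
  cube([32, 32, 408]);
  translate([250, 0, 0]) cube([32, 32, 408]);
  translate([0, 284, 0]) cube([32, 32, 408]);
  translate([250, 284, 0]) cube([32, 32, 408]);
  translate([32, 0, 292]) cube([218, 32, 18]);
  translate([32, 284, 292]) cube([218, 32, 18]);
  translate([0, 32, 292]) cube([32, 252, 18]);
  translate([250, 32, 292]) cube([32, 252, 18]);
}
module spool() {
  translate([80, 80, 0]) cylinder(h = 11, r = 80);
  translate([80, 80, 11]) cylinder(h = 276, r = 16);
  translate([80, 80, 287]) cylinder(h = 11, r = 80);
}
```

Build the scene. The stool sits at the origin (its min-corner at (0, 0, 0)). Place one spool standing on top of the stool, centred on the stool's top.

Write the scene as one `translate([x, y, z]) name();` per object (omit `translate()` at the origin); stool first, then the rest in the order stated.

stool();
translate([61, 78, 440]) spool();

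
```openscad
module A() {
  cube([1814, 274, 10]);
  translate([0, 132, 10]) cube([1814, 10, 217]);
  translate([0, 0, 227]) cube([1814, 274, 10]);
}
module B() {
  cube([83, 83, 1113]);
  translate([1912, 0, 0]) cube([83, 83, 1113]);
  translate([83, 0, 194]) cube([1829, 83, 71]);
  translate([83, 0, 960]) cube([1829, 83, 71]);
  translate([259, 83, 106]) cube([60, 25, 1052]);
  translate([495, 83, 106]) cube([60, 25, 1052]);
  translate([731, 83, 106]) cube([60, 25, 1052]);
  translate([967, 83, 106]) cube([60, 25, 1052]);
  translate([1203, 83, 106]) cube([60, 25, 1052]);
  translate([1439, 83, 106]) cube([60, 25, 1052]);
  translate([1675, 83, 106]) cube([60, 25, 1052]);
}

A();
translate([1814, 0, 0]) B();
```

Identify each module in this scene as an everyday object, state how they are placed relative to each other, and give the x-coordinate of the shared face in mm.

The I-beam's +x face and the fence section's −x face are both at x = 1814 mm.

A is an I-beam. B is a fence section. The fence section is against the I-beam's +x side, with their −y faces flush. The x-coordinate of the shared face is 1814 mm.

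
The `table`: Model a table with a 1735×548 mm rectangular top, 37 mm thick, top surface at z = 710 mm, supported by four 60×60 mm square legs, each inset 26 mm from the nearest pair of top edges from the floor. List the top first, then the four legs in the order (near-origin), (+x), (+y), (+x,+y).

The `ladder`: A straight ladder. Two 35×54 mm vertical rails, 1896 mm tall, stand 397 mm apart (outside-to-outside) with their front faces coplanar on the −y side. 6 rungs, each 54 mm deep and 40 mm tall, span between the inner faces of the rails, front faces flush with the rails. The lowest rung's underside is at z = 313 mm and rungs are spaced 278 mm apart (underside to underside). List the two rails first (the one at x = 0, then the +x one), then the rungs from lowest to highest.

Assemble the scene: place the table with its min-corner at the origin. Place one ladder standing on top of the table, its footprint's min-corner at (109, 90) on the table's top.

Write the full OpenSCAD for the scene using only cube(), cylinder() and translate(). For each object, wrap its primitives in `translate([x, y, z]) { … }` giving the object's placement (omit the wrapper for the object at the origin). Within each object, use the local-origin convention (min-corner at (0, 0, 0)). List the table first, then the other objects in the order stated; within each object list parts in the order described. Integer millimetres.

translate([0, 0, 673]) cube([1735, 548, 37]);
translate([26, 26, 0]) cube([60, 60, 673]);
translate([1649, 26, 0]) cube([60, 60, 673]);
translate([26, 462, 0]) cube([60, 60, 673]);
translate([1649, 462, 0]) cube([60, 60, 673]);
translate([109, 90, 710]) {
  cube([35, 54, 1896]);
  translate([362, 0, 0]) cube([35, 54, 1896]);
  translate([35, 0, 313]) cube([327, 54, 40]);
  translate([35, 0, 591]) cube([327, 54, 40]);
  translate([35, 0, 869]) cube([327, 54, 40]);
  translate([35, 0, 1147]) cube([327, 54, 40]);
  translate([35, 0, 1425]) cube([327, 54, 40]);
  translate([35, 0, 1703]) cube([327, 54, 40]);
}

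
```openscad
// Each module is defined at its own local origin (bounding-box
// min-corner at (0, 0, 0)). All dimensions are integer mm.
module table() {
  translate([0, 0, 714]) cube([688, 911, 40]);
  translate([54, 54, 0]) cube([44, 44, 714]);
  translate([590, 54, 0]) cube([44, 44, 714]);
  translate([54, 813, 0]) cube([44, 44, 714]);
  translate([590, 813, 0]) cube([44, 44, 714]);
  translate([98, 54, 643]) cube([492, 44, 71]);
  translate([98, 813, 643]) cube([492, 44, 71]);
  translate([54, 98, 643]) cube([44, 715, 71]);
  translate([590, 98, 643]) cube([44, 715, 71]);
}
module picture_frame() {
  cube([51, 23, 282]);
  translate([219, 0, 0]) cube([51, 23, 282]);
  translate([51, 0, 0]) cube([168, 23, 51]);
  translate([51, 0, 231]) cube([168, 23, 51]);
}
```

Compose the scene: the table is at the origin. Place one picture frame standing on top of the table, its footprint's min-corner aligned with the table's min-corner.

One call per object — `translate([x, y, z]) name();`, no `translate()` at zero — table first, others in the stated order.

table();
translate([0, 0, 754]) picture_frame();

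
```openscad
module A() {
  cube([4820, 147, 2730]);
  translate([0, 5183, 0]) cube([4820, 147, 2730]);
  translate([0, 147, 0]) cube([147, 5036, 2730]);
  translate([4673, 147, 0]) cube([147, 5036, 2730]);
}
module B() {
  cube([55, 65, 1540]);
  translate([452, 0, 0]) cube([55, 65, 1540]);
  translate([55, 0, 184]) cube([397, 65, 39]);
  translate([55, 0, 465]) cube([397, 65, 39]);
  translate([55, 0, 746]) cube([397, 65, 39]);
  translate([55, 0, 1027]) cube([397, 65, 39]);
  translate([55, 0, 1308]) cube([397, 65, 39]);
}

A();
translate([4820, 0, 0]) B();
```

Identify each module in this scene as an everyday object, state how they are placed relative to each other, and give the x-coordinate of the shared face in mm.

The house frame's +x face and the ladder's −x face are both at x = 4820 mm.

A is a house frame. B is a ladder. The ladder is against the house frame's +x side, with their −y faces flush. The x-coordinate of the shared face is 4820 mm.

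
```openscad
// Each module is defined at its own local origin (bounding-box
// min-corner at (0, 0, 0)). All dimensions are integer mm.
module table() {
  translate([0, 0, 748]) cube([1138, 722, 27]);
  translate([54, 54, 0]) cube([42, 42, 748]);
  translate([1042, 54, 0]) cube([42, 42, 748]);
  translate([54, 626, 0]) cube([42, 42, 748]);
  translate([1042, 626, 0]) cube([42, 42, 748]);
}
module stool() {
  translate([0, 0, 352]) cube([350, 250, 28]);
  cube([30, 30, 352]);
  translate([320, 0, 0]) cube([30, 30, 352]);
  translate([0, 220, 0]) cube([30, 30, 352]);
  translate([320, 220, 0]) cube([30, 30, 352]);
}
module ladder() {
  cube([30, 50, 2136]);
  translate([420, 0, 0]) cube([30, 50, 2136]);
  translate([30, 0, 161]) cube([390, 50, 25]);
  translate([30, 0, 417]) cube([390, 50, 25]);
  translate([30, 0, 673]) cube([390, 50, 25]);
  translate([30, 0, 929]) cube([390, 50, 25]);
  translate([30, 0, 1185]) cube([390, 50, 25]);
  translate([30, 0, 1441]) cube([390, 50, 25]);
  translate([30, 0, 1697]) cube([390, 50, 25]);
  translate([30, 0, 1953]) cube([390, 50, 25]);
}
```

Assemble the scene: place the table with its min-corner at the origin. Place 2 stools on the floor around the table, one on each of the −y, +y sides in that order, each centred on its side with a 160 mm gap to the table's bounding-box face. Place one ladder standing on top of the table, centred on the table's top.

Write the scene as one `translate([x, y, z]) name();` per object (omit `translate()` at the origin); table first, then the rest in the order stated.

table();
translate([394, -410, 0]) stool();
translate([394, 882, 0]) stool();
translate([344, 336, 775]) ladder();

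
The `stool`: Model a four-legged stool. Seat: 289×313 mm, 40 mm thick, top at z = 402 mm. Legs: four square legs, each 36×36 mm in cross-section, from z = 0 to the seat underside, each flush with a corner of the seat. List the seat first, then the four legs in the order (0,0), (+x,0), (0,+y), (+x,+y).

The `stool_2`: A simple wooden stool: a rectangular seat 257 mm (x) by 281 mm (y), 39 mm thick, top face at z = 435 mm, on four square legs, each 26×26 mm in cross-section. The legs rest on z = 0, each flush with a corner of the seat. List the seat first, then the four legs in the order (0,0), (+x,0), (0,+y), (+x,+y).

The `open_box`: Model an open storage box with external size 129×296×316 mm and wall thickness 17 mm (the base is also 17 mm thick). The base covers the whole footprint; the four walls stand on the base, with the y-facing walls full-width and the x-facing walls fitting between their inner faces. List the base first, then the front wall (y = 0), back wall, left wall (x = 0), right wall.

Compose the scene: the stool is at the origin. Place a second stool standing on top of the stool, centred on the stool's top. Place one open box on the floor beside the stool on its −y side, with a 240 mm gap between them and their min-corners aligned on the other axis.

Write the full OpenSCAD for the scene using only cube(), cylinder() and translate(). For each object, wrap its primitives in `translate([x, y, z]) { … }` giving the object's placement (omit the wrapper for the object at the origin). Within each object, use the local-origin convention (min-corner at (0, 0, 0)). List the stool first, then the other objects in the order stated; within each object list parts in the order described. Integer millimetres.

translate([0, 0, 362]) cube([289, 313, 40]);
cube([36, 36, 362]);
translate([253, 0, 0]) cube([36, 36, 362]);
translate([0, 277, 0]) cube([36, 36, 362]);
translate([253, 277, 0]) cube([36, 36, 362]);
translate([16, 16, 402]) {
  translate([0, 0, 396]) cube([257, 281, 39]);
  cube([26, 26, 396]);
  translate([231, 0, 0]) cube([26, 26, 396]);
  translate([0, 255, 0]) cube([26, 26, 396]);
  translate([231, 255, 0]) cube([26, 26, 396]);
}
translate([0, -536, 0]) {
  cube([129, 296, 17]);
  translate([0, 0, 17]) cube([129, 17, 299]);
  translate([0, 279, 17]) cube([129, 17, 299]);
  translate([0, 17, 17]) cube([17, 262, 299]);
  translate([112, 17, 17]) cube([17, 262, 299]);
}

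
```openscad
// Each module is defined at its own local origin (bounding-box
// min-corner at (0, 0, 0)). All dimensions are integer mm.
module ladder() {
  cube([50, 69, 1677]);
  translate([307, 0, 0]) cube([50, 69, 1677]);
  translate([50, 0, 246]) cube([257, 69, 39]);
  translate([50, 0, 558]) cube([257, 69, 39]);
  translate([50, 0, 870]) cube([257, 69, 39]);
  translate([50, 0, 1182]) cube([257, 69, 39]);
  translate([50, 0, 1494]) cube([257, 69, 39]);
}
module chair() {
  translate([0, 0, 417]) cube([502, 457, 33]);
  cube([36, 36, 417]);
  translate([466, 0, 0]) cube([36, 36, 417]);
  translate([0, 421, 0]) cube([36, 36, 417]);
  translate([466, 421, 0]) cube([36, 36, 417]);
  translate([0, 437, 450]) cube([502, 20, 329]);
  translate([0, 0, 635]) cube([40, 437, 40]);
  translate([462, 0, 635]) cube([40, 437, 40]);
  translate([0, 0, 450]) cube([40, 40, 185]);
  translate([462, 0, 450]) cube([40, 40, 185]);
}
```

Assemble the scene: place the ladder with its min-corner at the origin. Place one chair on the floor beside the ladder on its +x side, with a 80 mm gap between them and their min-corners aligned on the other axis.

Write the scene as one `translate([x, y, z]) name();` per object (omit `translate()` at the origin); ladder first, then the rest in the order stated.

ladder();
translate([437, 0, 0]) chair();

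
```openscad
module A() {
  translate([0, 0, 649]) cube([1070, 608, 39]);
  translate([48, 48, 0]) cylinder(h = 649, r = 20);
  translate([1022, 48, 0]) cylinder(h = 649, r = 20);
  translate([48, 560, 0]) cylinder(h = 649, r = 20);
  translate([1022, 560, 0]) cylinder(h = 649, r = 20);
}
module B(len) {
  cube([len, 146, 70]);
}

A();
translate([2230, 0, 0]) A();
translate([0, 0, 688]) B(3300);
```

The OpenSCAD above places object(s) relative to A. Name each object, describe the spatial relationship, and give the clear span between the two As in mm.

A is a table. B is a beam. A beam spans the tops of two tables. The clear span between the two tables is 1160 mm.

Second table starts at x = 2230; first ends at x = 1070; clear span = 2230 − 1070 = 1160 mm.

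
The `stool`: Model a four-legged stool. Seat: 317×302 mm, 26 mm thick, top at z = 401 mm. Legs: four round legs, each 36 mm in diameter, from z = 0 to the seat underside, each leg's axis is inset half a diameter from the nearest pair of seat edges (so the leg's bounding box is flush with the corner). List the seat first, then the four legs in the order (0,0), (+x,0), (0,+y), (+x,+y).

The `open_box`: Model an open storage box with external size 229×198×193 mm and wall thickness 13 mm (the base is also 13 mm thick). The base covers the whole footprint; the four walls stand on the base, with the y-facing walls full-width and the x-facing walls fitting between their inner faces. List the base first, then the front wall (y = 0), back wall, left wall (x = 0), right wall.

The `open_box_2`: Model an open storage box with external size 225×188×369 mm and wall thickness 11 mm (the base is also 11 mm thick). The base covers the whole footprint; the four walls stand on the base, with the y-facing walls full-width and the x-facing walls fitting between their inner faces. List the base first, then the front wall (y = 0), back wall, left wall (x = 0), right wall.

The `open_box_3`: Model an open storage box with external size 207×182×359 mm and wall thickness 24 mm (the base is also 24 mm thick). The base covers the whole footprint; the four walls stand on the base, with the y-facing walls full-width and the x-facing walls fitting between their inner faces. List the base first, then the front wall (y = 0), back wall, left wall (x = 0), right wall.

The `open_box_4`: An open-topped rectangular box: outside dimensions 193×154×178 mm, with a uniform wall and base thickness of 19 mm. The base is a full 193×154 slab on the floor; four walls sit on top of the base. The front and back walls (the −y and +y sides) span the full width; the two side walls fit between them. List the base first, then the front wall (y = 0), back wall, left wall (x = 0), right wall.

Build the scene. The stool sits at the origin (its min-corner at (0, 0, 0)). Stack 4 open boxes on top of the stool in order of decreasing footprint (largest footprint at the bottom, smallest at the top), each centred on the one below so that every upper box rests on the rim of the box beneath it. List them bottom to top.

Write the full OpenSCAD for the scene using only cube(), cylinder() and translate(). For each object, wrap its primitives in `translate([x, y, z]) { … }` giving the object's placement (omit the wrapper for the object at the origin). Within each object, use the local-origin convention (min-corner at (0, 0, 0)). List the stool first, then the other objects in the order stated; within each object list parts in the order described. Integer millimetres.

translate([0, 0, 375]) cube([317, 302, 26]);
translate([18, 18, 0]) cylinder(h = 375, r = 18);
translate([299, 18, 0]) cylinder(h = 375, r = 18);
translate([18, 284, 0]) cylinder(h = 375, r = 18);
translate([299, 284, 0]) cylinder(h = 375, r = 18);
translate([44, 52, 401]) {
  cube([229, 198, 13]);
  translate([0, 0, 13]) cube([229, 13, 180]);
  translate([0, 185, 13]) cube([229, 13, 180]);
  translate([0, 13, 13]) cube([13, 172, 180]);
  translate([216, 13, 13]) cube([13, 172, 180]);
}
translate([46, 57, 594]) {
  cube([225, 188, 11]);
  translate([0, 0, 11]) cube([225, 11, 358]);
  translate([0, 177, 11]) cube([225, 11, 358]);
  translate([0, 11, 11]) cube([11, 166, 358]);
  translate([214, 11, 11]) cube([11, 166, 358]);
}
translate([55, 60, 963]) {
  cube([207, 182, 24]);
  translate([0, 0, 24]) cube([207, 24, 335]);
  translate([0, 158, 24]) cube([207, 24, 335]);
  translate([0, 24, 24]) cube([24, 134, 335]);
  translate([183, 24, 24]) cube([24, 134, 335]);
}
translate([62, 74, 1322]) {
  cube([193, 154, 19]);
  translate([0, 0, 19]) cube([193, 19, 159]);
  translate([0, 135, 19]) cube([193, 19, 159]);
  translate([0, 19, 19]) cube([19, 116, 159]);
  translate([174, 19, 19]) cube([19, 116, 159]);
}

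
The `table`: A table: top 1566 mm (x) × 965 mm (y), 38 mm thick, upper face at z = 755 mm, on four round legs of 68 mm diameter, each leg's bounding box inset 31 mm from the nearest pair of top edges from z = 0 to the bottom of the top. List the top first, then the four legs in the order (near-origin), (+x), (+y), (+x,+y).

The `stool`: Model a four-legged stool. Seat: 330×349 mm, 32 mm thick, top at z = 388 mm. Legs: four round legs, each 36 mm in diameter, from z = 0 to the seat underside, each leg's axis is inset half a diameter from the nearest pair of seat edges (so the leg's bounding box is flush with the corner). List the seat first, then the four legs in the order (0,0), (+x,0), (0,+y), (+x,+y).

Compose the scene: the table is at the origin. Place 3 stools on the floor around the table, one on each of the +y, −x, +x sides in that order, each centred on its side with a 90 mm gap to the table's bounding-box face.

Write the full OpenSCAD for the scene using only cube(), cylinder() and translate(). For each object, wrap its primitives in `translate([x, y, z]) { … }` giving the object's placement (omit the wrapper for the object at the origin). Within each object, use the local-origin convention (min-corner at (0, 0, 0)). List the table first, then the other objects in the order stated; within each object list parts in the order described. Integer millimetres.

translate([0, 0, 717]) cube([1566, 965, 38]);
translate([65, 65, 0]) cylinder(h = 717, r = 34);
translate([1501, 65, 0]) cylinder(h = 717, r = 34);
translate([65, 900, 0]) cylinder(h = 717, r = 34);
translate([1501, 900, 0]) cylinder(h = 717, r = 34);
translate([618, 1055, 0]) {
  translate([0, 0, 356]) cube([330, 349, 32]);
  translate([18, 18, 0]) cylinder(h = 356, r = 18);
  translate([312, 18, 0]) cylinder(h = 356, r = 18);
  translate([18, 331, 0]) cylinder(h = 356, r = 18);
  translate([312, 331, 0]) cylinder(h = 356, r = 18);
}
translate([-420, 308, 0]) {
  translate([0, 0, 356]) cube([330, 349, 32]);
  translate([18, 18, 0]) cylinder(h = 356, r = 18);
  translate([312, 18, 0]) cylinder(h = 356, r = 18);
  translate([18, 331, 0]) cylinder(h = 356, r = 18);
  translate([312, 331, 0]) cylinder(h = 356, r = 18);
}
translate([1656, 308, 0]) {
  translate([0, 0, 356]) cube([330, 349, 32]);
  translate([18, 18, 0]) cylinder(h = 356, r = 18);
  translate([312, 18, 0]) cylinder(h = 356, r = 18);
  translate([18, 331, 0]) cylinder(h = 356, r = 18);
  translate([312, 331, 0]) cylinder(h = 356, r = 18);
}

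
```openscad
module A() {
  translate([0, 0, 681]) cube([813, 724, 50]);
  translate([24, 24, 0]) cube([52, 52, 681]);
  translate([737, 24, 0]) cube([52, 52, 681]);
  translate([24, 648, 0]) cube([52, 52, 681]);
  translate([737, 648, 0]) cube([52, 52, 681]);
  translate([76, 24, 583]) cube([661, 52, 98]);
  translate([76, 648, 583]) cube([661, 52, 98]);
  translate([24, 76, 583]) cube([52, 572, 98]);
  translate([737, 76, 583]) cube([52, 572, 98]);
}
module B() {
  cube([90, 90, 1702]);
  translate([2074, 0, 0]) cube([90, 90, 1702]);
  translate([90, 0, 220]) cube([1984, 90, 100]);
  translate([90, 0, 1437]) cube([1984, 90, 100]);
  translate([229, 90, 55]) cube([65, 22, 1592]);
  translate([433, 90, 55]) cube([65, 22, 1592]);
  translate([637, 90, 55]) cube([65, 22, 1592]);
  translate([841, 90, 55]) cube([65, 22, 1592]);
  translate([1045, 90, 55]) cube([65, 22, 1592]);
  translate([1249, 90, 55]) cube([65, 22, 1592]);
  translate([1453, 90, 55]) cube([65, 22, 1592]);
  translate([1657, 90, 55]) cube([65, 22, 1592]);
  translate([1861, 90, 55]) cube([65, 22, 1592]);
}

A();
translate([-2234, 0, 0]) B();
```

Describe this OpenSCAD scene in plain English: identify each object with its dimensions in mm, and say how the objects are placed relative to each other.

A is a table with a 813×724 mm rectangular top, 50 mm thick, top surface at z = 731 mm, supported by four 52×52 mm square legs, each inset 24 mm from the nearest pair of top edges, running from the floor. Four apron rails, 52 mm thick and 98 mm tall, run between adjacent legs with their top edges flush with the underside of the top and their outer faces flush with the legs' outer faces.

B is a fence section. Two 90×90 mm posts, 1702 mm tall, stand on the floor with a clear span of 1984 mm between their inner faces. Two horizontal rails of 90×100 mm section span the gap between the posts with their undersides at z = 220 mm and z = 1437 mm, flush with the posts' −y face. 9 pickets, each 65 mm wide, 22 mm thick and 1592 mm tall, are fixed to the +y face of the rails with their bottoms at z = 55 mm, evenly spaced across the span with equal gaps (rounded down to the nearest mm) at the −x end and between each pair — any rounding remainder accumulates at the +x end.

The fence section is on the floor beside the table on its −x side.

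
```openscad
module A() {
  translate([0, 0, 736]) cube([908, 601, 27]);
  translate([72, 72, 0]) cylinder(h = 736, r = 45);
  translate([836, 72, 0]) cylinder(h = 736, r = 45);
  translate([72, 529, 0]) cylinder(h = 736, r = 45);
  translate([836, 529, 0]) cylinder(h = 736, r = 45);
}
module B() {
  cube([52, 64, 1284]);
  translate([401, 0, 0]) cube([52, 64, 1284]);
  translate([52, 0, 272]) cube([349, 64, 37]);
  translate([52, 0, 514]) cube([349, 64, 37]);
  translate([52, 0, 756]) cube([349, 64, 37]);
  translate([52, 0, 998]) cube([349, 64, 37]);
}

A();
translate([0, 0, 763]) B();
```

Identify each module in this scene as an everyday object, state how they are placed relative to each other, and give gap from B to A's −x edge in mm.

A is a table. B is a ladder. The ladder is on top of the table. The gap from the ladder to the table's −x edge is 0 mm.

The ladder's min-x is at 0; the table's min-x is 0; gap = 0 mm.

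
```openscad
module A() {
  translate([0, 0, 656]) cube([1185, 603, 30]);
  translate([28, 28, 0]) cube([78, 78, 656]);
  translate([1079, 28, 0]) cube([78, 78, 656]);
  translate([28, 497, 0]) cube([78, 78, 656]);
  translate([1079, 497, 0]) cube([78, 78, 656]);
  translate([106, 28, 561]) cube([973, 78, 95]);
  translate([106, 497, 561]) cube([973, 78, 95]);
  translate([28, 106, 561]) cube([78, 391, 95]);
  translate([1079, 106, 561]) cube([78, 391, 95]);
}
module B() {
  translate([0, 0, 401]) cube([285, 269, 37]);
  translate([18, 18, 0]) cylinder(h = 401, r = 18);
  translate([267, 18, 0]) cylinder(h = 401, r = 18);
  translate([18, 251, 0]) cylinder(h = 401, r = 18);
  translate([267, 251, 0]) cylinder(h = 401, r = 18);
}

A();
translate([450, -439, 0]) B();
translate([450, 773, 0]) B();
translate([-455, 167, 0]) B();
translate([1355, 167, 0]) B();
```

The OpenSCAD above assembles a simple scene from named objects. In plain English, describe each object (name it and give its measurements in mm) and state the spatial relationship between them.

A is a table with a 1185×603 mm rectangular top, 30 mm thick, top surface at z = 686 mm, supported by four 78×78 mm square legs, each inset 28 mm from the nearest pair of top edges, running from the floor. Four apron rails, 78 mm thick and 95 mm tall, run between adjacent legs with their top edges flush with the underside of the top and their outer faces flush with the legs' outer faces.

B is a simple wooden stool: a rectangular seat 285 mm (x) by 269 mm (y), 37 mm thick, top face at z = 438 mm, on four round legs, each 36 mm in diameter. The legs rest on z = 0, each leg's axis is inset half a diameter from the nearest pair of seat edges (so the leg's bounding box is flush with the corner).

Four stools sit around the table at the −y, +y, −x, +x sides.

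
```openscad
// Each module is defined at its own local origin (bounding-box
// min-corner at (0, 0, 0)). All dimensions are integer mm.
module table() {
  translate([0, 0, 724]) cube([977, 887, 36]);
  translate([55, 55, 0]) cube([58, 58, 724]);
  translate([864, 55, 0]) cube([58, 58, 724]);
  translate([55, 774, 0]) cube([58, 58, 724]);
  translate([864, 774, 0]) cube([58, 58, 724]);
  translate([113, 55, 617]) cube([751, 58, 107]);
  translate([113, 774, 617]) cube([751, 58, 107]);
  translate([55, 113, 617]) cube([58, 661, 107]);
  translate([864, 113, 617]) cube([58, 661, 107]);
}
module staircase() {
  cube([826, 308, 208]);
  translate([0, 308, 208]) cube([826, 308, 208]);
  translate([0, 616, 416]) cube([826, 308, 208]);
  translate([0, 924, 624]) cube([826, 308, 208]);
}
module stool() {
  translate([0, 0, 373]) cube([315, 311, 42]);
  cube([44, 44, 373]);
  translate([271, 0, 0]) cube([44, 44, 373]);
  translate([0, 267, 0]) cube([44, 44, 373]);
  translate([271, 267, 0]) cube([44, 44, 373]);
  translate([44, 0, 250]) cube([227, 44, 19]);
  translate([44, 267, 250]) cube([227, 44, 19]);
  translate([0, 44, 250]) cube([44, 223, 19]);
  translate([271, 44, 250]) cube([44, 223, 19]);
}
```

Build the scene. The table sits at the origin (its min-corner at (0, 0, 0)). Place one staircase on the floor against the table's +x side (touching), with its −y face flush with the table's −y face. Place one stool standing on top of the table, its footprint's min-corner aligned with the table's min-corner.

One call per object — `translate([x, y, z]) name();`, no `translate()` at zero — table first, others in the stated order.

table();
translate([977, 0, 0]) staircase();
translate([0, 0, 760]) stool();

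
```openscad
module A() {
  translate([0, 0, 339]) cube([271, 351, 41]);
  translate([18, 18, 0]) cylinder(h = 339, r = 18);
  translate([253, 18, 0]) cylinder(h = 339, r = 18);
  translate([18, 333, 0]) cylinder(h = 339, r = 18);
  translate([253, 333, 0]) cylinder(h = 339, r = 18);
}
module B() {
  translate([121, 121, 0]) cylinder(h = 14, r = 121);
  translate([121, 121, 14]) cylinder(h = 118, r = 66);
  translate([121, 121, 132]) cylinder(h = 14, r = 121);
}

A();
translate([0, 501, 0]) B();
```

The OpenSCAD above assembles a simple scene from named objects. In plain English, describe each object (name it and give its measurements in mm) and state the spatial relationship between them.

A is a simple wooden stool: a rectangular seat 271 mm (x) by 351 mm (y), 41 mm thick, top face at z = 380 mm, on four round legs, each 36 mm in diameter. The legs rest on z = 0, each leg's axis is inset half a diameter from the nearest pair of seat edges (so the leg's bounding box is flush with the corner).

B is a spool: two coaxial disc flanges of radius 121 mm and thickness 14 mm, joined by a core cylinder of radius 66 mm and height 118 mm. The lower flange rests on z = 0 and the three cylinders share a vertical axis.

The spool is on the floor beside the stool on its +y side.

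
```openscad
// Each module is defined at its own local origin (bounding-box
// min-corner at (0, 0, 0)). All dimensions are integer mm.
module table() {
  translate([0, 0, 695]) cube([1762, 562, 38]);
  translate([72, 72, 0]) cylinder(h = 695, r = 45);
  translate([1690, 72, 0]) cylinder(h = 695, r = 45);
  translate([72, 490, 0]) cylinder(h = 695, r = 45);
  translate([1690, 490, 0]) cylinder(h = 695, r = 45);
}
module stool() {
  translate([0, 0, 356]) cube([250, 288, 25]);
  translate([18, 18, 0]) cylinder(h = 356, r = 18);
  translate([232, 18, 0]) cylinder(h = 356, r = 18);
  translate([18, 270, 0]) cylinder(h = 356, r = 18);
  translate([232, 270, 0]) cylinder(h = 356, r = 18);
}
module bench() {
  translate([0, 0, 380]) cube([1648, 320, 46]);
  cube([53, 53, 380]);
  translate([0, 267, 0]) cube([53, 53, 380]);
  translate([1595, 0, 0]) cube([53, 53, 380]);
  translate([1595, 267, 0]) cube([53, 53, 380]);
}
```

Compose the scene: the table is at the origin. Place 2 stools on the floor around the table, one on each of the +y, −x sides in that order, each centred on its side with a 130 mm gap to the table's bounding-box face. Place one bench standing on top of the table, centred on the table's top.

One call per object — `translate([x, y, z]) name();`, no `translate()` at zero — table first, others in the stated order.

table();
translate([756, 692, 0]) stool();
translate([-380, 137, 0]) stool();
translate([57, 121, 733]) bench();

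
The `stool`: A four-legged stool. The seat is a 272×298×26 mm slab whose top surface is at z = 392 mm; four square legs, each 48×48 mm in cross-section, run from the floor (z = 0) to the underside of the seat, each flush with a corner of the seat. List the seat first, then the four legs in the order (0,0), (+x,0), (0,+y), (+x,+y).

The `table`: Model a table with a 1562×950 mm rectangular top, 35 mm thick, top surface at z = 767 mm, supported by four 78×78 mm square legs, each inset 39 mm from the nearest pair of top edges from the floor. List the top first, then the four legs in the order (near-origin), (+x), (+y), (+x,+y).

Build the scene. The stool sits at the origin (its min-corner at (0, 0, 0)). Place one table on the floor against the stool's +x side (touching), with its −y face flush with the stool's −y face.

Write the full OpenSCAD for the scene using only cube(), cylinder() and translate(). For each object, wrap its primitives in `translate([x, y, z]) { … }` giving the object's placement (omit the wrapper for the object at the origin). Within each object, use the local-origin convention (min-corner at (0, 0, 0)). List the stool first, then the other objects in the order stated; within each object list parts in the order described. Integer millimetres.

translate([0, 0, 366]) cube([272, 298, 26]);
cube([48, 48, 366]);
translate([224, 0, 0]) cube([48, 48, 366]);
translate([0, 250, 0]) cube([48, 48, 366]);
translate([224, 250, 0]) cube([48, 48, 366]);
translate([272, 0, 0]) {
  translate([0, 0, 732]) cube([1562, 950, 35]);
  translate([39, 39, 0]) cube([78, 78, 732]);
  translate([1445, 39, 0]) cube([78, 78, 732]);
  translate([39, 833, 0]) cube([78, 78, 732]);
  translate([1445, 833, 0]) cube([78, 78, 732]);
}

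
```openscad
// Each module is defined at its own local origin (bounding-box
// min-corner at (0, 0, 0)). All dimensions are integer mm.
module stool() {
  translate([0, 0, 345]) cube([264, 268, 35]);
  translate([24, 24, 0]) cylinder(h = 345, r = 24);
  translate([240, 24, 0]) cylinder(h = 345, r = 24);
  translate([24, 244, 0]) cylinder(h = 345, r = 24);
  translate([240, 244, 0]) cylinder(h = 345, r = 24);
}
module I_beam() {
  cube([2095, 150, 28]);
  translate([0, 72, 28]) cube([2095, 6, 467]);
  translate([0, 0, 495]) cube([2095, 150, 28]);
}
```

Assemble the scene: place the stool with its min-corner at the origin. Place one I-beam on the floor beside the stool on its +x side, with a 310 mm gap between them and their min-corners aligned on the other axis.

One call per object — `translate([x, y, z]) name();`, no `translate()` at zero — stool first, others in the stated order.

stool();
translate([574, 0, 0]) I_beam();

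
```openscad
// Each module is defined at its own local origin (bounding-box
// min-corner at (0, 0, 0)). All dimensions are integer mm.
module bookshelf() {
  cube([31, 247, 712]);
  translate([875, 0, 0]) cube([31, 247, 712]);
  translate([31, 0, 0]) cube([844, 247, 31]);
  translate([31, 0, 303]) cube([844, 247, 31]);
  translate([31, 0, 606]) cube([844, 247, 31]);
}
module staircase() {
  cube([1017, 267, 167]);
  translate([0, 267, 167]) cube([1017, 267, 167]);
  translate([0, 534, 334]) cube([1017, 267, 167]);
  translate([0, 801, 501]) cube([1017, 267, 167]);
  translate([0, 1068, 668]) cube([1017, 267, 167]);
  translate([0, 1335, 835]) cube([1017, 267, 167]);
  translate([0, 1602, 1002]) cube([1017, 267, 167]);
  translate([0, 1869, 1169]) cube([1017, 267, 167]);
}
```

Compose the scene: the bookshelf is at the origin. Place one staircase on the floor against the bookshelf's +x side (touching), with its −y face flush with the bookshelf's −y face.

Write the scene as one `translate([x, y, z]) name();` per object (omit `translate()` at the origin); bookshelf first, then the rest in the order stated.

bookshelf();
translate([906, 0, 0]) staircase();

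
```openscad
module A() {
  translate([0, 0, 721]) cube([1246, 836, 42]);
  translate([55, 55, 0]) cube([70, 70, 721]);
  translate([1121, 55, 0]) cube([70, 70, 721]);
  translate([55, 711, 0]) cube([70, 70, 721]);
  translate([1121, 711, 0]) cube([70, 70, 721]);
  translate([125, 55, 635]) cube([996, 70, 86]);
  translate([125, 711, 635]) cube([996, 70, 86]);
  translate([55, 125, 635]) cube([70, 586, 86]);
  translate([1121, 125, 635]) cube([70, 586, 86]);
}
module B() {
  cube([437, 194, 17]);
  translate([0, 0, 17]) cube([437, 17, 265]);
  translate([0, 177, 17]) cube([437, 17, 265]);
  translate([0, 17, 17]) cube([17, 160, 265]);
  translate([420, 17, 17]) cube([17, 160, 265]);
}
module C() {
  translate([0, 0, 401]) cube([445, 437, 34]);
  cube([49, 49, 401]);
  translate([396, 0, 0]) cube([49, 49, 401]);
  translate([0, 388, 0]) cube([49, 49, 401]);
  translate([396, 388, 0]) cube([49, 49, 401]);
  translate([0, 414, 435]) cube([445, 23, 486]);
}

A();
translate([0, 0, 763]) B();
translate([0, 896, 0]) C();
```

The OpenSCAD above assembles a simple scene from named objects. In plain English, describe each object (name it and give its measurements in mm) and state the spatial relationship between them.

A is a table: top 1246 mm (x) × 836 mm (y), 42 mm thick, upper face at z = 763 mm, on four 70×70 mm square legs, each inset 55 mm from the nearest pair of top edges, running from z = 0 to the bottom of the top. Four apron rails, 70 mm thick and 86 mm tall, run between adjacent legs with their top edges flush with the underside of the top and their outer faces flush with the legs' outer faces.

B is an open-topped rectangular box: outside dimensions 437×194×282 mm, with a uniform wall and base thickness of 17 mm. The base is a full 437×194 slab on the floor; four walls sit on top of the base. The front and back walls (the −y and +y sides) span the full width; the two side walls fit between them.

C is a chair. The seat is a 445×437×34 mm slab with its top at z = 435 mm, on four 49×49 mm corner legs (flush with the seat edges, standing on z = 0). A flat backrest 23 mm thick, 486 mm tall, spans the full seat width and rises from the seat top along its +y edge, rear face flush with the rear of the seat.

The open box is on top of the table. The chair is on the floor beside the table on its +y side.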